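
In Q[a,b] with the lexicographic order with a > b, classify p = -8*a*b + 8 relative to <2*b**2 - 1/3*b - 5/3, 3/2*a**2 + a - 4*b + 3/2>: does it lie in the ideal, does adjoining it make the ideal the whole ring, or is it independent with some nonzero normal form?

-8*a*b + 8 is independent of I; its normal form modulo I is -8*a*b + 8.

First compute the reduced Gröbner basis of I by Buchberger's algorithm.
f_1 = 2*b**2 - 1/3*b - 5/3, LT = b**2.
f_2 = 3/2*a**2 + a - 4*b + 3/2, LT = a**2.

The S-polynomials (S(f_1,f_2)) all reduce to 0 modulo the current basis, so we have a Gröbner basis.
Inter-reduce: drop elements whose leading term is divisible by another's, tail-reduce, and make monic.
Reduced Gröbner basis: {a**2 + 2/3*a - 8/3*b + 1, b**2 - 1/6*b - 5/6}.
Label its elements g_1 = a**2 + 2/3*a - 8/3*b + 1, g_2 = b**2 - 1/6*b - 5/6.

Reduce p = -8*a*b + 8 modulo G:
  leading term a*b: no divisor's leading term divides it; move -8*a*b to the remainder.
  leading term 1: no divisor's leading term divides it; move 8 to the remainder.
  normal form = -8*a*b + 8.
The normal form is nonzero, so p ∉ I. Since p minus its normal form lies in I, I + (p) = I + (r) where r = -8*a*b + 8; decide whether this ideal is the whole ring.
Run Buchberger on G together with r (pairs among the g_i already reduce to 0 since G is a Gröbner basis):
g_1 = a**2 + 2/3*a - 8/3*b + 1, LT = a**2.
g_2 = b**2 - 1/6*b - 5/6, LT = b**2.
r = -8*a*b + 8, LT = a*b.

S(g_1,r): lcm = a**2*b. S = 2/3*a*b + a - 8/3*b**2 + b.
  reduce S modulo (g_1, g_2, r):
  remainder a + 5/9*b - 14/9 ≠ 0; add m_4 = a + 5/9*b - 14/9 to the basis.

S(g_2,r): lcm = a*b**2. S = -1/6*a*b - 5/6*a + b.
  reduce S modulo (g_1, g_2, r, m_4):
  remainder 79/54*b - 79/54 ≠ 0; add m_5 = 79/54*b - 79/54 to the basis.

The other S-polynomials (S(g_1,g_2), S(g_1,m_4), S(g_2,m_4), S(r,m_4), S(g_1,m_5), S(g_2,m_5), S(r,m_5), S(m_4,m_5)) all reduce to 0 modulo the current basis, so we have a Gröbner basis.
Inter-reduce: drop elements whose leading term is divisible by another's, tail-reduce, and make monic.
Reduced Gröbner basis: {a - 1, b - 1}.
The reduced Gröbner basis of I + (p) is {a - 1, b - 1} ≠ {1}, a proper ideal, so the enlarged system stays consistent: p is independent of I, with normal form -8*a*b + 8.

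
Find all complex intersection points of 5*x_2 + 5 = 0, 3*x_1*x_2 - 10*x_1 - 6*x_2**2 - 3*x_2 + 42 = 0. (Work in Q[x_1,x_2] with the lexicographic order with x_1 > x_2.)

Compute a lex Gröbner basis by Buchberger's algorithm.
f_1 = 5*x_2 + 5, LT = x_2.
f_2 = 3*x_1*x_2 - 10*x_1 - 6*x_2**2 - 3*x_2 + 42, LT = x_1*x_2.

S(f_1,f_2): lcm = x_1*x_2. S = 13/3*x_1 + 2*x_2**2 + x_2 - 14.
  leading term x_1: no divisor's leading term divides it; move 13/3*x_1 to the remainder.
  leading term x_2**2: subtract (2/5*x_2)·f_1 from 2*x_2**2 + x_2 - 14 → -x_2 - 14
  leading term x_2: subtract (-1/5)·f_1 from -x_2 - 14 → -13
  leading term 1: no divisor's leading term divides it; move -13 to the remainder.
  remainder 13/3*x_1 - 13 ≠ 0; add h_3 = 13/3*x_1 - 13 to the basis.

The other S-polynomials (S(f_1,h_3), S(f_2,h_3)) all reduce to 0 modulo the current basis, so we have a Gröbner basis.
Inter-reduce: drop elements whose leading term is divisible by another's, tail-reduce, and make monic.
Reduced Gröbner basis: {x_1 - 3, x_2 + 1}.

From the last basis element, x_2 + 1 = 0, so x_2 takes values in {-1}. Each choice, substituted upward through the basis, yields the corresponding point(s) of the solution set.
  x_2 = -1: the earlier basis element becomes x_1 - 3 = 0, giving x_1 = 3 — point (3, -1).
Substituting each solution back into the original system confirms all equations vanish.

{(3, -1)}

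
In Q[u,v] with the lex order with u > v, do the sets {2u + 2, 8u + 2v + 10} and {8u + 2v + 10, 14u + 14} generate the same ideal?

For a fixed monomial order, each ideal has a unique reduced Gröbner basis; comparing bases decides equality.
Buchberger on the first generating set:
f_1 = 2u + 2, LT = u.
f_2 = 8u + 2v + 10, LT = u.

S(f_1,f_2): lcm = u. S = -1/4v - 1/4.
  leading term v: no divisor's leading term divides it; move -1/4v to the remainder.
  leading term 1: no divisor's leading term divides it; move -1/4 to the remainder.
  remainder -1/4v - 1/4 ≠ 0; add g_3 = -1/4v - 1/4 to the basis.

S(f_1,g_3): leading monomials are coprime, so the S-polynomial reduces to 0 (Buchberger's first criterion).
S(f_2,g_3): leading monomials are coprime, so the S-polynomial reduces to 0 (Buchberger's first criterion).
Every S-polynomial of the final basis reduces to 0, so we have a Gröbner basis.
Inter-reduce: drop elements whose leading term is divisible by another's, tail-reduce, and make monic.
Reduced Gröbner basis: {u + 1, v + 1}.

Buchberger on the second generating set:
h_1 = 8u + 2v + 10, LT = u.
h_2 = 14u + 14, LT = u.

S(h_1,h_2): lcm = u. S = 1/4v + 1/4.
  leading term v: no divisor's leading term divides it; move 1/4v to the remainder.
  leading term 1: no divisor's leading term divides it; move 1/4 to the remainder.
  remainder 1/4v + 1/4 ≠ 0; add k_3 = 1/4v + 1/4 to the basis.

S(h_1,k_3): leading monomials are coprime, so the S-polynomial reduces to 0 (Buchberger's first criterion).
S(h_2,k_3): leading monomials are coprime, so the S-polynomial reduces to 0 (Buchberger's first criterion).
Every S-polynomial of the final basis reduces to 0, so we have a Gröbner basis.
Inter-reduce: drop elements whose leading term is divisible by another's, tail-reduce, and make monic.
Reduced Gröbner basis: {u + 1, v + 1}.

These coincide, so the ideals are equal.

Yes, the ideals are equal.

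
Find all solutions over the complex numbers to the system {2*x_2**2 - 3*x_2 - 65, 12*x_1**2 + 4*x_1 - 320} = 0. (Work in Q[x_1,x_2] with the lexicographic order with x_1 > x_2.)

Compute a lex Gröbner basis by Buchberger's algorithm.
f_1 = 2*x_2**2 - 3*x_2 - 65, LT = x_2**2.
f_2 = 12*x_1**2 + 4*x_1 - 320, LT = x_1**2.

The S-polynomials (S(f_1,f_2)) all reduce to 0 modulo the current basis, so we have a Gröbner basis.
Inter-reduce: drop elements whose leading term is divisible by another's, tail-reduce, and make monic.
Reduced Gröbner basis: {x_1**2 + 1/3*x_1 - 80/3, x_2**2 - 3/2*x_2 - 65/2}.

A lex Gröbner basis eliminates variables successively. Here x_2**2 - 3/2*x_2 - 65/2 depends only on x_2, with roots {-5, 13/2}; lifting each root through the earlier basis elements recovers the full solutions.
  x_2 = -5: the earlier basis element becomes x_1**2 + 1/3*x_1 - 80/3 = 0, giving x_1 = -16/3, 5 — points (-16/3, -5), (5, -5).
  x_2 = 13/2: the earlier basis element becomes x_1**2 + 1/3*x_1 - 80/3 = 0, giving x_1 = -16/3, 5 — points (-16/3, 13/2), (5, 13/2).
Each listed point satisfies every original equation (direct substitution).

{(-16/3, -5), (5, -5), (-16/3, 13/2), (5, 13/2)}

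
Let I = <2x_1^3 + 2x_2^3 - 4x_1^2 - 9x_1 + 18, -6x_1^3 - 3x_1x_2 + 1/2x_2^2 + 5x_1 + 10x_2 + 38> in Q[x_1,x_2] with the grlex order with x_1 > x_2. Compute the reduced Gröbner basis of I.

G = {x_1^3 + 1/2x_1x_2 - 1/12x_2^2 - 5/6x_1 - 5/3x_2 - 19/3, x_2^3 - 2x_1^2 - 1/2x_1x_2 + 1/12x_2^2 - 11/3x_1 + 5/3x_2 + 46/3}

f_1 = 2x_1^3 + 2x_2^3 - 4x_1^2 - 9x_1 + 18, LT = x_1^3.
f_2 = -6x_1^3 - 3x_1x_2 + 1/2x_2^2 + 5x_1 + 10x_2 + 38, LT = x_1^3.

S(f_1,f_2): lcm = x_1^3. S = x_2^3 - 2x_1^2 - 1/2x_1x_2 + 1/12x_2^2 - 11/3x_1 + 5/3x_2 + 46/3.
  reduce S modulo (f_1, f_2):
  remainder x_2^3 - 2x_1^2 - 1/2x_1x_2 + 1/12x_2^2 - 11/3x_1 + 5/3x_2 + 46/3 ≠ 0; add g_3 = x_2^3 - 2x_1^2 - 1/2x_1x_2 + 1/12x_2^2 - 11/3x_1 + 5/3x_2 + 46/3 to the basis.

The other S-polynomials (S(f_1,g_3), S(f_2,g_3)) all reduce to 0 modulo the current basis, so we have a Gröbner basis.
Inter-reduce: drop elements whose leading term is divisible by another's, tail-reduce, and make monic.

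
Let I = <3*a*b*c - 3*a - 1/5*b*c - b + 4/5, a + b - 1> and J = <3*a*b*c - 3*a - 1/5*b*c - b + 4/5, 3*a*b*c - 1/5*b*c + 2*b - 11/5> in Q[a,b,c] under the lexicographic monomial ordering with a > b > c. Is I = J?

Yes, the ideals are equal.

For a fixed monomial order, each ideal has a unique reduced Gröbner basis; comparing bases decides equality.
Buchberger on the first generating set:
f_1 = 3*a*b*c - 3*a - 1/5*b*c - b + 4/5, LT = a*b*c.
f_2 = a + b - 1, LT = a.

S(f_1,f_2): lcm = a*b*c. S = -a - b**2*c + 14/15*b*c - 1/3*b + 4/15.
  reduce S modulo (f_1, f_2):
  remainder -b**2*c + 14/15*b*c + 2/3*b - 11/15 ≠ 0; add g_3 = -b**2*c + 14/15*b*c + 2/3*b - 11/15 to the basis.

The other S-polynomials (S(f_1,g_3), S(f_2,g_3)) all reduce to 0 modulo the current basis, so we have a Gröbner basis.
Inter-reduce: drop elements whose leading term is divisible by another's, tail-reduce, and make monic.
Reduced Gröbner basis: {a + b - 1, b**2*c - 14/15*b*c - 2/3*b + 11/15}.

Buchberger on the second generating set:
h_1 = 3*a*b*c - 3*a - 1/5*b*c - b + 4/5, LT = a*b*c.
h_2 = 3*a*b*c - 1/5*b*c + 2*b - 11/5, LT = a*b*c.

S(h_1,h_2): lcm = a*b*c. S = -a - b + 1.
  reduce S modulo (h_1, h_2):
  remainder -a - b + 1 ≠ 0; add k_3 = -a - b + 1 to the basis.

S(h_1,k_3): lcm = a*b*c. S = -a - b**2*c + 14/15*b*c - 1/3*b + 4/15.
  reduce S modulo (h_1, h_2, k_3):
  remainder -b**2*c + 14/15*b*c + 2/3*b - 11/15 ≠ 0; add k_4 = -b**2*c + 14/15*b*c + 2/3*b - 11/15 to the basis.

The other S-polynomials (S(h_2,k_3), S(h_1,k_4), S(h_2,k_4), S(k_3,k_4)) all reduce to 0 modulo the current basis, so we have a Gröbner basis.
Inter-reduce: drop elements whose leading term is divisible by another's, tail-reduce, and make monic.
Reduced Gröbner basis: {a + b - 1, b**2*c - 14/15*b*c - 2/3*b + 11/15}.

The two bases agree; hence the ideals are identical.
The same test decides containment: I ⊆ J iff every generator of I reduces to 0 modulo a Gröbner basis of J.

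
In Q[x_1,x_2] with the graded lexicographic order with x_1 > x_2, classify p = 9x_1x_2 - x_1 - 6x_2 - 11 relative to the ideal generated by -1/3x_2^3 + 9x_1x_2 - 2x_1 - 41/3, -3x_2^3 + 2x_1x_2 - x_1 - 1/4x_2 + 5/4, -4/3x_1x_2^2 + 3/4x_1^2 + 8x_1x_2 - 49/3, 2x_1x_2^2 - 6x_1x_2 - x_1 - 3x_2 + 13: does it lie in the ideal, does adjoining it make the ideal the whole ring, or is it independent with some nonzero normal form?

Adjoining 9x_1x_2 - x_1 - 6x_2 - 11 makes the ideal the whole ring: the system is inconsistent.

First compute the reduced Gröbner basis of I by Buchberger's algorithm.
f_1 = -1/3x_2^3 + 9x_1x_2 - 2x_1 - 41/3, LT = x_2^3.
f_2 = -3x_2^3 + 2x_1x_2 - x_1 - 1/4x_2 + 5/4, LT = x_2^3.
f_3 = -4/3x_1x_2^2 + 3/4x_1^2 + 8x_1x_2 - 49/3, LT = x_1x_2^2.
f_4 = 2x_1x_2^2 - 6x_1x_2 - x_1 - 3x_2 + 13, LT = x_1x_2^2.

S(f_1,f_2): lcm = x_2^3. S = -79/3x_1x_2 + 17/3x_1 - 1/12x_2 + 497/12.
  reduce S modulo (f_1, f_2, f_3, f_4):
  remainder -79/3x_1x_2 + 17/3x_1 - 1/12x_2 + 497/12 ≠ 0; add h_5 = -79/3x_1x_2 + 17/3x_1 - 1/12x_2 + 497/12 to the basis.

S(f_1,f_3): lcm = x_1x_2^3. S = -423/16x_1^2x_2 + 6x_1x_2^2 + 6x_1^2 + 41x_1 - 49/4x_2.
  reduce S modulo (f_1, f_2, f_3, f_4, h_5):
  remainder 4659/1264x_1^2 + 1434799/199712x_1 - 19754215/1597696x_2 - 26758473/1597696 ≠ 0; add h_6 = 4659/1264x_1^2 + 1434799/199712x_1 - 19754215/1597696x_2 - 26758473/1597696 to the basis.

S(f_1,f_4): lcm = x_1x_2^3. S = -27x_1^2x_2 + 3x_1x_2^2 + 6x_1^2 + 1/2x_1x_2 + 3/2x_2^2 + 41x_1 - 13/2x_2.
  reduce S modulo (f_1, f_2, f_3, f_4, h_5, h_6):
  remainder 3/2x_2^2 - 4416887/3925984x_1 - 8206209/31407872x_2 + 31764593/31407872 ≠ 0; add h_7 = 3/2x_2^2 - 4416887/3925984x_1 - 8206209/31407872x_2 + 31764593/31407872 to the basis.

S(f_3,f_4): lcm = x_1x_2^2. S = -9/16x_1^2 - 3x_1x_2 + 1/2x_1 + 3/2x_2 + 23/4.
  reduce S modulo (f_1, f_2, f_3, f_4, h_5, h_6, h_7):
  remainder 3732893/3925984x_1 - 11852661/31407872x_2 - 47873627/31407872 ≠ 0; add h_8 = 3732893/3925984x_1 - 11852661/31407872x_2 - 47873627/31407872 to the basis.

S(f_1,h_5): lcm = x_1x_2^3. S = -27x_1^2x_2 + 17/79x_1x_2^2 - 1/316x_2^3 + 6x_1^2 + 497/316x_2^2 + 41x_1.
  reduce S modulo (f_1, f_2, f_3, f_4, h_5, h_6, h_7, h_8):
  remainder 10161203409/9436753504x_2 - 10161203409/9436753504 ≠ 0; add h_9 = 10161203409/9436753504x_2 - 10161203409/9436753504 to the basis.

The other S-polynomials (S(f_2,f_3), S(f_2,f_4), S(f_2,h_5), S(f_3,h_5), S(f_4,h_5), S(f_1,h_6), S(f_2,h_6), S(f_3,h_6), S(f_4,h_6), S(h_5,h_6), S(f_1,h_7), S(f_2,h_7), S(f_3,h_7), S(f_4,h_7), S(h_5,h_7), S(h_6,h_7), S(f_1,h_8), S(f_2,h_8), S(f_3,h_8), S(f_4,h_8), S(h_5,h_8), S(h_6,h_8), S(h_7,h_8), S(f_1,h_9), S(f_2,h_9), S(f_3,h_9), S(f_4,h_9), S(h_5,h_9), S(h_6,h_9), S(h_7,h_9), S(h_8,h_9)) all reduce to 0 modulo the current basis, so we have a Gröbner basis.
Inter-reduce: drop elements whose leading term is divisible by another's, tail-reduce, and make monic.
Reduced Gröbner basis: {x_1 - 2, x_2 - 1}.
Label its elements g_1 = x_1 - 2, g_2 = x_2 - 1.

Reduce p = 9x_1x_2 - x_1 - 6x_2 - 11 modulo G:
  leading term x_1x_2: subtract (9x_2)·g_1 from 9x_1x_2 - x_1 - 6x_2 - 11 → -x_1 + 12x_2 - 11
  leading term x_1: subtract (-1)·g_1 from -x_1 + 12x_2 - 11 → 12x_2 - 13
  leading term x_2: subtract (12)·g_2 from 12x_2 - 13 → -1
  leading term 1: no divisor's leading term divides it; move -1 to the remainder.
  normal form = -1.
The normal form is nonzero, so p ∉ I. Since p minus its normal form lies in I, I + (p) = I + (r) where r = -1; decide whether this ideal is the whole ring.
Here r = -1 is a nonzero constant, hence a unit: 1 ∈ I + (p), the Gröbner basis of I + (p) is {1}, and the enlarged system has no common solution — adjoining p is inconsistent.

The remainder on division by a Gröbner basis is unique — it is the normal form.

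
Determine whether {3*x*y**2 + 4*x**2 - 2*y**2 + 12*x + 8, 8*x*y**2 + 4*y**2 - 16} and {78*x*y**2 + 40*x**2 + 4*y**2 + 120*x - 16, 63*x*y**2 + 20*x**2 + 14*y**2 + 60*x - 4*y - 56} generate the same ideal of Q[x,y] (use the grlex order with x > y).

No, the ideals differ.

Two ideals are equal iff their reduced Gröbner bases coincide (the reduced basis is unique for a fixed ordering).
Buchberger on the first generating set:
f_1 = 3*x*y**2 + 4*x**2 - 2*y**2 + 12*x + 8, LT = x*y**2.
f_2 = 8*x*y**2 + 4*y**2 - 16, LT = x*y**2.

S(f_1,f_2): lcm = x*y**2. S = 4/3*x**2 - 7/6*y**2 + 4*x + 14/3.
  leading term x**2: no divisor's leading term divides it; move 4/3*x**2 to the remainder.
  leading term y**2: no divisor's leading term divides it; move -7/6*y**2 to the remainder.
  leading term x: no divisor's leading term divides it; move 4*x to the remainder.
  leading term 1: no divisor's leading term divides it; move 14/3 to the remainder.
  remainder 4/3*x**2 - 7/6*y**2 + 4*x + 14/3 ≠ 0; add g_3 = 4/3*x**2 - 7/6*y**2 + 4*x + 14/3 to the basis.

S(f_1,g_3): lcm = x**2*y**2. S = 7/8*y**4 + 4/3*x**3 - 11/3*x*y**2 + 4*x**2 - 7/2*y**2 + 8/3*x.
  leading term y**4: no divisor's leading term divides it; move 7/8*y**4 to the remainder.
  leading term x**3: subtract (x)·g_3 from 4/3*x**3 - 11/3*x*y**2 + 4*x**2 - 7/2*y**2 + 8/3*x → -5/2*x*y**2 - 7/2*y**2 - 2*x
  leading term x*y**2: subtract (-5/6)·f_1 from -5/2*x*y**2 - 7/2*y**2 - 2*x → 10/3*x**2 - 31/6*y**2 + 8*x + 20/3
  leading term x**2: subtract (5/2)·g_3 from 10/3*x**2 - 31/6*y**2 + 8*x + 20/3 → -9/4*y**2 - 2*x - 5
  leading term y**2: no divisor's leading term divides it; move -9/4*y**2 to the remainder.
  leading term x: no divisor's leading term divides it; move -2*x to the remainder.
  leading term 1: no divisor's leading term divides it; move -5 to the remainder.
  remainder 7/8*y**4 - 9/4*y**2 - 2*x - 5 ≠ 0; add g_4 = 7/8*y**4 - 9/4*y**2 - 2*x - 5 to the basis.

The other S-polynomials (S(f_2,g_3), S(f_1,g_4), S(f_2,g_4), S(g_3,g_4)) all reduce to 0 modulo the current basis, so we have a Gröbner basis.
Inter-reduce: drop elements whose leading term is divisible by another's, tail-reduce, and make monic.
Reduced Gröbner basis: {y**4 - 18/7*y**2 - 16/7*x - 40/7, x*y**2 + 1/2*y**2 - 2, x**2 - 7/8*y**2 + 3*x + 7/2}.

Buchberger on the second generating set:
h_1 = 78*x*y**2 + 40*x**2 + 4*y**2 + 120*x - 16, LT = x*y**2.
h_2 = 63*x*y**2 + 20*x**2 + 14*y**2 + 60*x - 4*y - 56, LT = x*y**2.

S(h_1,h_2): lcm = x*y**2. S = 160/819*x**2 - 20/117*y**2 + 160/273*x + 4/63*y + 80/117.
  leading term x**2: no divisor's leading term divides it; move 160/819*x**2 to the remainder.
  leading term y**2: no divisor's leading term divides it; move -20/117*y**2 to the remainder.
  leading term x: no divisor's leading term divides it; move 160/273*x to the remainder.
  leading term y: no divisor's leading term divides it; move 4/63*y to the remainder.
  leading term 1: no divisor's leading term divides it; move 80/117 to the remainder.
  remainder 160/819*x**2 - 20/117*y**2 + 160/273*x + 4/63*y + 80/117 ≠ 0; add k_3 = 160/819*x**2 - 20/117*y**2 + 160/273*x + 4/63*y + 80/117 to the basis.

S(h_1,k_3): lcm = x**2*y**2. S = 7/8*y**4 + 20/39*x**3 - 115/39*x*y**2 - 13/40*y**3 + 20/13*x**2 - 7/2*y**2 - 8/39*x.
  leading term y**4: no divisor's leading term divides it; move 7/8*y**4 to the remainder.
  leading term x**3: subtract (21/8*x)·k_3 from 20/39*x**3 - 115/39*x*y**2 - 13/40*y**3 + 20/13*x**2 - 7/2*y**2 - 8/39*x → -5/2*x*y**2 - 13/40*y**3 - 1/6*x*y - 7/2*y**2 - 2*x
  leading term x*y**2: subtract (-5/156)·h_1 from -5/2*x*y**2 - 13/40*y**3 - 1/6*x*y - 7/2*y**2 - 2*x → -13/40*y**3 + 50/39*x**2 - 1/6*x*y - 263/78*y**2 + 24/13*x - 20/39
  leading term y**3: no divisor's leading term divides it; move -13/40*y**3 to the remainder.
  leading term x**2: subtract (105/16)·k_3 from 50/39*x**2 - 1/6*x*y - 263/78*y**2 + 24/13*x - 20/39 → -1/6*x*y - 9/4*y**2 - 2*x - 5/12*y - 5
  leading term x*y: no divisor's leading term divides it; move -1/6*x*y to the remainder.
  leading term y**2: no divisor's leading term divides it; move -9/4*y**2 to the remainder.
  leading term x: no divisor's leading term divides it; move -2*x to the remainder.
  leading term y: no divisor's leading term divides it; move -5/12*y to the remainder.
  leading term 1: no divisor's leading term divides it; move -5 to the remainder.
  remainder 7/8*y**4 - 13/40*y**3 - 1/6*x*y - 9/4*y**2 - 2*x - 5/12*y - 5 ≠ 0; add k_4 = 7/8*y**4 - 13/40*y**3 - 1/6*x*y - 9/4*y**2 - 2*x - 5/12*y - 5 to the basis.

The other S-polynomials (S(h_2,k_3), S(h_1,k_4), S(h_2,k_4), S(k_3,k_4)) all reduce to 0 modulo the current basis, so we have a Gröbner basis.
Inter-reduce: drop elements whose leading term is divisible by another's, tail-reduce, and make monic.
Reduced Gröbner basis: {y**4 - 13/35*y**3 - 4/21*x*y - 18/7*y**2 - 16/7*x - 10/21*y - 40/7, x*y**2 + 1/2*y**2 - 1/6*y - 2, x**2 - 7/8*y**2 + 3*x + 13/40*y + 7/2}.

Since the reduced bases disagree, the two ideals are not the same.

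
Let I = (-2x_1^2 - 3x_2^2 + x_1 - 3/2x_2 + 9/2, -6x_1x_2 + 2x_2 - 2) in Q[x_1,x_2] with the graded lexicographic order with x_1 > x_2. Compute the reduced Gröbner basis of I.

G = {x_2^3 + 1/2x_2^2 - 2/9x_1 - 83/54x_2 + 1/27, x_1^2 + 3/2x_2^2 - 1/2x_1 + 3/4x_2 - 9/4, x_1x_2 - 1/3x_2 + 1/3}

f_1 = -2x_1^2 - 3x_2^2 + x_1 - 3/2x_2 + 9/2, LT = x_1^2.
f_2 = -6x_1x_2 + 2x_2 - 2, LT = x_1x_2.

S(f_1,f_2): lcm = x_1^2x_2. S = 3/2x_2^3 - 1/6x_1x_2 + 3/4x_2^2 - 1/3x_1 - 9/4x_2.
  leading term x_2^3: no divisor's leading term divides it; move 3/2x_2^3 to the remainder.
  leading term x_1x_2: subtract (1/36)·f_2 from -1/6x_1x_2 + 3/4x_2^2 - 1/3x_1 - 9/4x_2 → 3/4x_2^2 - 1/3x_1 - 83/36x_2 + 1/18
  leading term x_2^2: no divisor's leading term divides it; move 3/4x_2^2 to the remainder.
  leading term x_1: no divisor's leading term divides it; move -1/3x_1 to the remainder.
  leading term x_2: no divisor's leading term divides it; move -83/36x_2 to the remainder.
  leading term 1: no divisor's leading term divides it; move 1/18 to the remainder.
  remainder 3/2x_2^3 + 3/4x_2^2 - 1/3x_1 - 83/36x_2 + 1/18 ≠ 0; add g_3 = 3/2x_2^3 + 3/4x_2^2 - 1/3x_1 - 83/36x_2 + 1/18 to the basis.

The other S-polynomials (S(f_1,g_3), S(f_2,g_3)) all reduce to 0 modulo the current basis, so we have a Gröbner basis.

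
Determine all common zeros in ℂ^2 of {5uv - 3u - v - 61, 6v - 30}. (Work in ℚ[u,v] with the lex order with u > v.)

{(3, 5)}

Compute a lex Gröbner basis by Buchberger's algorithm.
f_1 = 5uv - 3u - v - 61, LT = uv.
f_2 = 6v - 30, LT = v.

S(f_1,f_2): lcm = uv. S = 22/5u - ⅕v - 61/5.
  leading term u: no divisor's leading term divides it; move 22/5u to the remainder.
  leading term v: subtract (-1/30)·f_2 from -⅕v - 61/5 → -66/5
  leading term 1: no divisor's leading term divides it; move -66/5 to the remainder.
  remainder 22/5u - 66/5 ≠ 0; add h_3 = 22/5u - 66/5 to the basis.

The other S-polynomials (S(f_1,h_3), S(f_2,h_3)) all reduce to 0 modulo the current basis, so we have a Gröbner basis.
Inter-reduce: drop elements whose leading term is divisible by another's, tail-reduce, and make monic.
Reduced Gröbner basis: {u - 3, v - 5}.

Since the basis is lex-ordered, v - 5 is univariate in v. Its roots are {5}. Back-substituting each root into the other basis elements fixes the other coordinates.
  v = 5: the earlier basis element becomes u - 3 = 0, giving u = 3 — point (3, 5).
Zero-dimensionality of the ideal guarantees finitely many solutions over ℂ.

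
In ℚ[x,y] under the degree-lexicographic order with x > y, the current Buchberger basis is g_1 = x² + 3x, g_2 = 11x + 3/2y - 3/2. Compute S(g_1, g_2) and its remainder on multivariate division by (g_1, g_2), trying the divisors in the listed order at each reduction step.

S(g_1, g_2) = -3/22xy + 69/22x; remainder on division = 9/484y² - 54/121y + 207/484.

lcm(LM(g_1), LM(g_2)) = x².
S = (lcm/LT(g_1))·g_1 − (lcm/LT(g_2))·g_2 = -3/22xy + 69/22x.
Reduce S modulo (g_1, g_2) in that order:
  leading term xy: subtract (-3/242y)·g_2 from -3/22xy + 69/22x → 9/484y² + 69/22x - 9/484y
  leading term y²: no divisor's leading term divides it; move 9/484y² to the remainder.
  leading term x: subtract (69/242)·g_2 from 69/22x - 9/484y → -54/121y + 207/484
  leading term y: no divisor's leading term divides it; move -54/121y to the remainder.
  leading term 1: no divisor's leading term divides it; move 207/484 to the remainder.
The remainder 9/484y² - 54/121y + 207/484 is nonzero, so it would be added as the next basis element.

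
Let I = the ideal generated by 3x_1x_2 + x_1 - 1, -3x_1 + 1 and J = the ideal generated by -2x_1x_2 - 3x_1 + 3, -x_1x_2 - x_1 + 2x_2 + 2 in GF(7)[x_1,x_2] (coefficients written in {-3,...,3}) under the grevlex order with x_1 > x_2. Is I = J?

No, the ideals differ.

For a fixed monomial order, each ideal has a unique reduced Gröbner basis; comparing bases decides equality.
Buchberger on the first generating set:
f_1 = 3x_1x_2 + x_1 - 1, LT = x_1x_2.
f_2 = -3x_1 + 1, LT = x_1.

S(f_1,f_2): lcm = x_1x_2. S = -2x_1 - 2x_2 + 2.
  reduce S modulo (f_1, f_2):
  remainder -2x_2 - 1 ≠ 0; add g_3 = -2x_2 - 1 to the basis.

The other S-polynomials (S(f_1,g_3), S(f_2,g_3)) all reduce to 0 modulo the current basis, so we have a Gröbner basis.
Inter-reduce: drop elements whose leading term is divisible by another's, tail-reduce, and make monic.
Reduced Gröbner basis: {x_1 + 2, x_2 - 3}.

Buchberger on the second generating set:
h_1 = -2x_1x_2 - 3x_1 + 3, LT = x_1x_2.
h_2 = -x_1x_2 - x_1 + 2x_2 + 2, LT = x_1x_2.

S(h_1,h_2): lcm = x_1x_2. S = -3x_1 + 2x_2 - 3.
  reduce S modulo (h_1, h_2):
  remainder -3x_1 + 2x_2 - 3 ≠ 0; add k_3 = -3x_1 + 2x_2 - 3 to the basis.

S(h_1,k_3): lcm = x_1x_2. S = 3x_2^2 - 2x_1 - x_2 + 2.
  reduce S modulo (h_1, h_2, k_3):
  remainder 3x_2^2 - 3 ≠ 0; add k_4 = 3x_2^2 - 3 to the basis.

The other S-polynomials (S(h_2,k_3), S(h_1,k_4), S(h_2,k_4), S(k_3,k_4)) all reduce to 0 modulo the current basis, so we have a Gröbner basis.
Inter-reduce: drop elements whose leading term is divisible by another's, tail-reduce, and make monic.
Reduced Gröbner basis: {x_2^2 - 1, x_1 - 3x_2 + 1}.

These differ, so the ideals are not equal.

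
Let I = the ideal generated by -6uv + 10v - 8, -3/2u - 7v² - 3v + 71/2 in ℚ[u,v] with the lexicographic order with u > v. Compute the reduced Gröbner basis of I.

G = {u + 14/3v² + 2v - 71/3, v³ + 3/7v² - 33/7v - 2/7}

f_1 = -6uv + 10v - 8, LT = uv.
f_2 = -3/2u - 7v² - 3v + 71/2, LT = u.

S(f_1,f_2): lcm = uv. S = -14/3v³ - 2v² + 22v + 4/3.
  reduce S modulo (f_1, f_2):
  remainder -14/3v³ - 2v² + 22v + 4/3 ≠ 0; add g_3 = -14/3v³ - 2v² + 22v + 4/3 to the basis.

The other S-polynomials (S(f_1,g_3), S(f_2,g_3)) all reduce to 0 modulo the current basis, so we have a Gröbner basis.
Inter-reduce: drop elements whose leading term is divisible by another's, tail-reduce, and make monic.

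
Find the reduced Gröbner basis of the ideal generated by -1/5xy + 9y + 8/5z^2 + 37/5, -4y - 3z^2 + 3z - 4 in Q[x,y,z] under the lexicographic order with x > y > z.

G = {xz^2 - xz + 4/3x - 103/3z^2 + 45z - 32/3, y + 3/4z^2 - 3/4z + 1}

f_1 = -1/5xy + 9y + 8/5z^2 + 37/5, LT = xy.
f_2 = -4y - 3z^2 + 3z - 4, LT = y.

S(f_1,f_2): lcm = xy. S = -3/4xz^2 + 3/4xz - x - 45y - 8z^2 - 37.
  reduce S modulo (f_1, f_2):
  remainder -3/4xz^2 + 3/4xz - x + 103/4z^2 - 135/4z + 8 ≠ 0; add g_3 = -3/4xz^2 + 3/4xz - x + 103/4z^2 - 135/4z + 8 to the basis.

The other S-polynomials (S(f_1,g_3), S(f_2,g_3)) all reduce to 0 modulo the current basis, so we have a Gröbner basis.
Inter-reduce: drop elements whose leading term is divisible by another's, tail-reduce, and make monic.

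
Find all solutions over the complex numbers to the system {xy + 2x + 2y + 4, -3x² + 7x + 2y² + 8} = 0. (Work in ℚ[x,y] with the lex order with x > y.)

Compute a lex Gröbner basis by Buchberger's algorithm.
f_1 = xy + 2x + 2y + 4, LT = xy.
f_2 = -3x² + 7x + 2y² + 8, LT = x².

S(f_1,f_2): lcm = x²y. S = 2x² + 13/3xy + 4x + ⅔y³ + 8/3y.
  leading term x²: subtract (-⅔)·f_2 from 2x² + 13/3xy + 4x + ⅔y³ + 8/3y → 13/3xy + 26/3x + ⅔y³ + 4/3y² + 8/3y + 16/3
  leading term xy: subtract (13/3)·f_1 from 13/3xy + 26/3x + ⅔y³ + 4/3y² + 8/3y + 16/3 → ⅔y³ + 4/3y² - 6y - 12
  leading term y³: no divisor's leading term divides it; move ⅔y³ to the remainder.
  leading term y²: no divisor's leading term divides it; move 4/3y² to the remainder.
  leading term y: no divisor's leading term divides it; move -6y to the remainder.
  leading term 1: no divisor's leading term divides it; move -12 to the remainder.
  remainder ⅔y³ + 4/3y² - 6y - 12 ≠ 0; add h_3 = ⅔y³ + 4/3y² - 6y - 12 to the basis.

The other S-polynomials (S(f_1,h_3), S(f_2,h_3)) all reduce to 0 modulo the current basis, so we have a Gröbner basis.
Inter-reduce: drop elements whose leading term is divisible by another's, tail-reduce, and make monic.
Reduced Gröbner basis: {x² - 7/3x - ⅔y² - 8/3, xy + 2x + 2y + 4, y³ + 2y² - 9y - 18}.

Since the basis is lex-ordered, y³ + 2y² - 9y - 18 is univariate in y. Its roots are {-3, -2, 3}. Back-substituting each root into the other basis elements fixes the other coordinates.
  y = -3: the earlier basis elements become x² - 7/3x - 26/3 = 0; -x - 2 = 0, giving x = -2 — point (-2, -3).
  y = -2: the earlier basis element becomes x² - 7/3x - 16/3 = 0, giving x = 7/6 - sqrt(241)/6, 7/6 + sqrt(241)/6 — points (7/6 - sqrt(241)/6, -2), (7/6 + sqrt(241)/6, -2).
  y = 3: the earlier basis elements become x² - 7/3x - 26/3 = 0; 5x + 10 = 0, giving x = -2 — point (-2, 3).

{(-2, -3), (7/6 - sqrt(241)/6, -2), (7/6 + sqrt(241)/6, -2), (-2, 3)}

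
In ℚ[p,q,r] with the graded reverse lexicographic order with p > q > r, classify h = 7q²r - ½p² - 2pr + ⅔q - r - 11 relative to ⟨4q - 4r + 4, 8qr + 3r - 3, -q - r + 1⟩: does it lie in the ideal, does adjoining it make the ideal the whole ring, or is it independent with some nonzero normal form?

7q²r - ½p² - 2pr + ⅔q - r - 11 is independent of I; its normal form modulo I is -½p² - 2p - 12.

First compute the reduced Gröbner basis of I by Buchberger's algorithm.
f_1 = 4q - 4r + 4, LT = q.
f_2 = 8qr + 3r - 3, LT = qr.
f_3 = -q - r + 1, LT = q.

S(f_1,f_2): lcm = qr. S = -r² + ⅝r + ⅜.
  leading term r²: no divisor's leading term divides it; move -r² to the remainder.
  leading term r: no divisor's leading term divides it; move ⅝r to the remainder.
  leading term 1: no divisor's leading term divides it; move ⅜ to the remainder.
  remainder -r² + ⅝r + ⅜ ≠ 0; add k_4 = -r² + ⅝r + ⅜ to the basis.

S(f_1,f_3): lcm = q. S = -2r + 2.
  leading term r: no divisor's leading term divides it; move -2r to the remainder.
  leading term 1: no divisor's leading term divides it; move 2 to the remainder.
  remainder -2r + 2 ≠ 0; add k_5 = -2r + 2 to the basis.

The other S-polynomials (S(f_2,f_3), S(f_1,k_4), S(f_2,k_4), S(f_3,k_4), S(f_1,k_5), S(f_2,k_5), S(f_3,k_5), S(k_4,k_5)) all reduce to 0 modulo the current basis, so we have a Gröbner basis.
Inter-reduce: drop elements whose leading term is divisible by another's, tail-reduce, and make monic.
Reduced Gröbner basis: {q, r - 1}.
Label its elements g_1 = q, g_2 = r - 1.

Reduce h = 7q²r - ½p² - 2pr + ⅔q - r - 11 modulo G:
  leading term q²r: subtract (7qr)·g_1 from 7q²r - ½p² - 2pr + ⅔q - r - 11 → -½p² - 2pr + ⅔q - r - 11
  leading term p²: no divisor's leading term divides it; move -½p² to the remainder.
  leading term pr: subtract (-2p)·g_2 from -2pr + ⅔q - r - 11 → -2p + ⅔q - r - 11
  leading term p: no divisor's leading term divides it; move -2p to the remainder.
  leading term q: subtract (⅔)·g_1 from ⅔q - r - 11 → -r - 11
  leading term r: subtract (-1)·g_2 from -r - 11 → -12
  leading term 1: no divisor's leading term divides it; move -12 to the remainder.
  normal form = -½p² - 2p - 12.
The normal form is nonzero, so h ∉ I. Since h minus its normal form lies in I, I + (h) = I + (n) where n = -½p² - 2p - 12; decide whether this ideal is the whole ring.
Run Buchberger on G together with n (pairs among the g_i already reduce to 0 since G is a Gröbner basis):
g_1 = q, LT = q.
g_2 = r - 1, LT = r.
n = -½p² - 2p - 12, LT = p².

The S-polynomials (S(g_1,g_2), S(g_1,n), S(g_2,n)) all reduce to 0 modulo the current basis, so we have a Gröbner basis.
Inter-reduce: drop elements whose leading term is divisible by another's, tail-reduce, and make monic.
Reduced Gröbner basis: {p² + 4p + 24, q, r - 1}.
The reduced Gröbner basis of I + (h) is {p² + 4p + 24, q, r - 1} ≠ {1}, a proper ideal, so the enlarged system stays consistent: h is independent of I, with normal form -½p² - 2p - 12.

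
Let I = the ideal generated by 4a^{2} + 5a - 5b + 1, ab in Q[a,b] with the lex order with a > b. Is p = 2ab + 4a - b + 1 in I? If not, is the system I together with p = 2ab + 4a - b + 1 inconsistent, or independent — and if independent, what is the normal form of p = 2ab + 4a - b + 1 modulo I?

2ab + 4a - b + 1 is independent of I; its normal form modulo I is 4a - b + 1.

First compute the reduced Gröbner basis of I by Buchberger's algorithm.
f_1 = 4a^{2} + 5a - 5b + 1, LT = a^{2}.
f_2 = ab, LT = ab.

S(f_1,f_2): lcm = a^{2}b. S = \tfrac{5}{4}ab - \tfrac{5}{4}b^{2} + \tfrac{1}{4}b.
  leading term ab: subtract (\tfrac{5}{4})·f_2 from \tfrac{5}{4}ab - \tfrac{5}{4}b^{2} + \tfrac{1}{4}b → -\tfrac{5}{4}b^{2} + \tfrac{1}{4}b
  leading term b^{2}: no divisor's leading term divides it; move -\tfrac{5}{4}b^{2} to the remainder.
  leading term b: no divisor's leading term divides it; move \tfrac{1}{4}b to the remainder.
  remainder -\tfrac{5}{4}b^{2} + \tfrac{1}{4}b ≠ 0; add h_3 = -\tfrac{5}{4}b^{2} + \tfrac{1}{4}b to the basis.

The other S-polynomials (S(f_1,h_3), S(f_2,h_3)) all reduce to 0 modulo the current basis, so we have a Gröbner basis.
Inter-reduce: drop elements whose leading term is divisible by another's, tail-reduce, and make monic.
Reduced Gröbner basis: {a^{2} + \tfrac{5}{4}a - \tfrac{5}{4}b + \tfrac{1}{4}, ab, b^{2} - \tfrac{1}{5}b}.
Label its elements g_1 = a^{2} + \tfrac{5}{4}a - \tfrac{5}{4}b + \tfrac{1}{4}, g_2 = ab, g_3 = b^{2} - \tfrac{1}{5}b.

Reduce p = 2ab + 4a - b + 1 modulo G:
  leading term ab: subtract (2)·g_2 from 2ab + 4a - b + 1 → 4a - b + 1
  leading term a: no divisor's leading term divides it; move 4a to the remainder.
  leading term b: no divisor's leading term divides it; move -b to the remainder.
  leading term 1: no divisor's leading term divides it; move 1 to the remainder.
  normal form = 4a - b + 1.
The normal form is nonzero, so p ∉ I. Since p minus its normal form lies in I, I + (p) = I + (r) where r = 4a - b + 1; decide whether this ideal is the whole ring.
Run Buchberger on G together with r (pairs among the g_i already reduce to 0 since G is a Gröbner basis):
g_1 = a^{2} + \tfrac{5}{4}a - \tfrac{5}{4}b + \tfrac{1}{4}, LT = a^{2}.
g_2 = ab, LT = ab.
g_3 = b^{2} - \tfrac{1}{5}b, LT = b^{2}.
r = 4a - b + 1, LT = a.

S(g_1,r): lcm = a^{2}. S = \tfrac{1}{4}ab + a - \tfrac{5}{4}b + \tfrac{1}{4}.
  leading term ab: subtract (\tfrac{1}{4})·g_2 from \tfrac{1}{4}ab + a - \tfrac{5}{4}b + \tfrac{1}{4} → a - \tfrac{5}{4}b + \tfrac{1}{4}
  leading term a: subtract (\tfrac{1}{4})·r from a - \tfrac{5}{4}b + \tfrac{1}{4} → -b
  leading term b: no divisor's leading term divides it; move -b to the remainder.
  remainder -b ≠ 0; add m_5 = -b to the basis.

The other S-polynomials (S(g_1,g_2), S(g_1,g_3), S(g_2,g_3), S(g_2,r), S(g_3,r), S(g_1,m_5), S(g_2,m_5), S(g_3,m_5), S(r,m_5)) all reduce to 0 modulo the current basis, so we have a Gröbner basis.
Inter-reduce: drop elements whose leading term is divisible by another's, tail-reduce, and make monic.
Reduced Gröbner basis: {a + \tfrac{1}{4}, b}.
The reduced Gröbner basis of I + (p) is {a + \tfrac{1}{4}, b} ≠ {1}, a proper ideal, so the enlarged system stays consistent: p is independent of I, with normal form 4a - b + 1.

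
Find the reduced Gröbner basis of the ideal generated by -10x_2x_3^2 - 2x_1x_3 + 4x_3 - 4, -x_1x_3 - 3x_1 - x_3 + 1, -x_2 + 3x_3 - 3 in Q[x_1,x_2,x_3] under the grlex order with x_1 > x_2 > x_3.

f_1 = -10x_2x_3^2 - 2x_1x_3 + 4x_3 - 4, LT = x_2x_3^2.
f_2 = -x_1x_3 - 3x_1 - x_3 + 1, LT = x_1x_3.
f_3 = -x_2 + 3x_3 - 3, LT = x_2.

S(f_1,f_2): lcm = x_1x_2x_3^2. S = 1/5x_1^2x_3 - 3x_1x_2x_3 - x_2x_3^2 - 2/5x_1x_3 + x_2x_3 + 2/5x_1.
  leading term x_1^2x_3: subtract (-1/5x_1)·f_2 from 1/5x_1^2x_3 - 3x_1x_2x_3 - x_2x_3^2 - 2/5x_1x_3 + x_2x_3 + 2/5x_1 → -3x_1x_2x_3 - x_2x_3^2 - 3/5x_1^2 - 3/5x_1x_3 + x_2x_3 + 3/5x_1
  leading term x_1x_2x_3: subtract (3x_2)·f_2 from -3x_1x_2x_3 - x_2x_3^2 - 3/5x_1^2 - 3/5x_1x_3 + x_2x_3 + 3/5x_1 → -x_2x_3^2 - 3/5x_1^2 + 9x_1x_2 - 3/5x_1x_3 + 4x_2x_3 + 3/5x_1 - 3x_2
  leading term x_2x_3^2: subtract (1/10)·f_1 from -x_2x_3^2 - 3/5x_1^2 + 9x_1x_2 - 3/5x_1x_3 + 4x_2x_3 + 3/5x_1 - 3x_2 → -3/5x_1^2 + 9x_1x_2 - 2/5x_1x_3 + 4x_2x_3 + 3/5x_1 - 3x_2 - 2/5x_3 + 2/5
  leading term x_1^2: no divisor's leading term divides it; move -3/5x_1^2 to the remainder.
  leading term x_1x_2: subtract (-9x_1)·f_3 from 9x_1x_2 - 2/5x_1x_3 + 4x_2x_3 + 3/5x_1 - 3x_2 - 2/5x_3 + 2/5 → 133/5x_1x_3 + 4x_2x_3 - 132/5x_1 - 3x_2 - 2/5x_3 + 2/5
  leading term x_1x_3: subtract (-133/5)·f_2 from 133/5x_1x_3 + 4x_2x_3 - 132/5x_1 - 3x_2 - 2/5x_3 + 2/5 → 4x_2x_3 - 531/5x_1 - 3x_2 - 27x_3 + 27
  leading term x_2x_3: subtract (-4x_3)·f_3 from 4x_2x_3 - 531/5x_1 - 3x_2 - 27x_3 + 27 → 12x_3^2 - 531/5x_1 - 3x_2 - 39x_3 + 27
  leading term x_3^2: no divisor's leading term divides it; move 12x_3^2 to the remainder.
  leading term x_1: no divisor's leading term divides it; move -531/5x_1 to the remainder.
  leading term x_2: subtract (3)·f_3 from -3x_2 - 39x_3 + 27 → -48x_3 + 36
  leading term x_3: no divisor's leading term divides it; move -48x_3 to the remainder.
  leading term 1: no divisor's leading term divides it; move 36 to the remainder.
  remainder -3/5x_1^2 + 12x_3^2 - 531/5x_1 - 48x_3 + 36 ≠ 0; add g_4 = -3/5x_1^2 + 12x_3^2 - 531/5x_1 - 48x_3 + 36 to the basis.

S(f_1,f_3): lcm = x_2x_3^2. S = 3x_3^3 + 1/5x_1x_3 - 3x_3^2 - 2/5x_3 + 2/5.
  leading term x_3^3: no divisor's leading term divides it; move 3x_3^3 to the remainder.
  leading term x_1x_3: subtract (-1/5)·f_2 from 1/5x_1x_3 - 3x_3^2 - 2/5x_3 + 2/5 → -3x_3^2 - 3/5x_1 - 3/5x_3 + 3/5
  leading term x_3^2: no divisor's leading term divides it; move -3x_3^2 to the remainder.
  leading term x_1: no divisor's leading term divides it; move -3/5x_1 to the remainder.
  leading term x_3: no divisor's leading term divides it; move -3/5x_3 to the remainder.
  leading term 1: no divisor's leading term divides it; move 3/5 to the remainder.
  remainder 3x_3^3 - 3x_3^2 - 3/5x_1 - 3/5x_3 + 3/5 ≠ 0; add g_5 = 3x_3^3 - 3x_3^2 - 3/5x_1 - 3/5x_3 + 3/5 to the basis.

The other S-polynomials (S(f_2,f_3), S(f_1,g_4), S(f_2,g_4), S(f_3,g_4), S(f_1,g_5), S(f_2,g_5), S(f_3,g_5), S(g_4,g_5)) all reduce to 0 modulo the current basis, so we have a Gröbner basis.
Inter-reduce: drop elements whose leading term is divisible by another's, tail-reduce, and make monic.

G = {x_3^3 - x_3^2 - 1/5x_1 - 1/5x_3 + 1/5, x_1^2 - 20x_3^2 + 177x_1 + 80x_3 - 60, x_1x_3 + 3x_1 + x_3 - 1, x_2 - 3x_3 + 3}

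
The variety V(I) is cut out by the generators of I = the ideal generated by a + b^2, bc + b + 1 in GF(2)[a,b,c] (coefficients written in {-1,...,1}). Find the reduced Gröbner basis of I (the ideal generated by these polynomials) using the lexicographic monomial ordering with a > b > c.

G = {a + b^2, bc + b + 1}

f_1 = a + b^2, LT = a.
f_2 = bc + b + 1, LT = bc.

The S-polynomials (S(f_1,f_2)) all reduce to 0 modulo the current basis, so we have a Gröbner basis.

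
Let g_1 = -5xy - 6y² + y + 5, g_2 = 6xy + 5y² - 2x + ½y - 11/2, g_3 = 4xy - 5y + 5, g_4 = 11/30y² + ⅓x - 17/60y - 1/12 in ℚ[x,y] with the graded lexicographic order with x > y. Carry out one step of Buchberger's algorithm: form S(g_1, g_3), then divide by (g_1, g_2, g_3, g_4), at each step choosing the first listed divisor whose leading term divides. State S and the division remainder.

S(g_1, g_3) = 6/5y² + 21/20y - 9/4; remainder on division = -12/11x + 87/44y - 87/44.

lcm(LM(g_1), LM(g_3)) = xy.
S = (lcm/LT(g_1))·g_1 − (lcm/LT(g_3))·g_3 = 6/5y² + 21/20y - 9/4.
Reduce S modulo (g_1, g_2, g_3, g_4) in that order:
  leading term y²: subtract (36/11)·g_4 from 6/5y² + 21/20y - 9/4 → -12/11x + 87/44y - 87/44
  leading term x: no divisor's leading term divides it; move -12/11x to the remainder.
  leading term y: no divisor's leading term divides it; move 87/44y to the remainder.
  leading term 1: no divisor's leading term divides it; move -87/44 to the remainder.
The remainder -12/11x + 87/44y - 87/44 is nonzero, so it would be added as the next basis element.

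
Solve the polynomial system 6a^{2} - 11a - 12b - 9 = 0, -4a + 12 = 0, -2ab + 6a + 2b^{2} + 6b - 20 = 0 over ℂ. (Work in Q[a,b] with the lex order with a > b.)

Compute a lex Gröbner basis by Buchberger's algorithm.
f_1 = 6a^{2} - 11a - 12b - 9, LT = a^{2}.
f_2 = -4a + 12, LT = a.
f_3 = -2ab + 6a + 2b^{2} + 6b - 20, LT = ab.

S(f_1,f_2): lcm = a^{2}. S = \tfrac{7}{6}a - 2b - \tfrac{3}{2}.
  leading term a: subtract (-\tfrac{7}{24})·f_2 from \tfrac{7}{6}a - 2b - \tfrac{3}{2} → -2b + 2
  leading term b: no divisor's leading term divides it; move -2b to the remainder.
  leading term 1: no divisor's leading term divides it; move 2 to the remainder.
  remainder -2b + 2 ≠ 0; add h_4 = -2b + 2 to the basis.

S(f_1,f_3): lcm = a^{2}b. S = 3a^{2} + ab^{2} + \tfrac{7}{6}ab - 10a - 2b^{2} - \tfrac{3}{2}b.
  leading term a^{2}: subtract (\tfrac{1}{2})·f_1 from 3a^{2} + ab^{2} + \tfrac{7}{6}ab - 10a - 2b^{2} - \tfrac{3}{2}b → ab^{2} + \tfrac{7}{6}ab - \tfrac{9}{2}a - 2b^{2} + \tfrac{9}{2}b + \tfrac{9}{2}
  leading term ab^{2}: subtract (-\tfrac{1}{4}b^{2})·f_2 from ab^{2} + \tfrac{7}{6}ab - \tfrac{9}{2}a - 2b^{2} + \tfrac{9}{2}b + \tfrac{9}{2} → \tfrac{7}{6}ab - \tfrac{9}{2}a + b^{2} + \tfrac{9}{2}b + \tfrac{9}{2}
  leading term ab: subtract (-\tfrac{7}{24}b)·f_2 from \tfrac{7}{6}ab - \tfrac{9}{2}a + b^{2} + \tfrac{9}{2}b + \tfrac{9}{2} → -\tfrac{9}{2}a + b^{2} + 8b + \tfrac{9}{2}
  leading term a: subtract (\tfrac{9}{8})·f_2 from -\tfrac{9}{2}a + b^{2} + 8b + \tfrac{9}{2} → b^{2} + 8b - 9
  leading term b^{2}: subtract (-\tfrac{1}{2}b)·h_4 from b^{2} + 8b - 9 → 9b - 9
  leading term b: subtract (-\tfrac{9}{2})·h_4 from 9b - 9 → 0
  remainder 0.

S(f_2,f_3): lcm = ab. S = 3a + b^{2} - 10.
  leading term a: subtract (-\tfrac{3}{4})·f_2 from 3a + b^{2} - 10 → b^{2} - 1
  leading term b^{2}: subtract (-\tfrac{1}{2}b)·h_4 from b^{2} - 1 → b - 1
  leading term b: subtract (-\tfrac{1}{2})·h_4 from b - 1 → 0
  remainder 0.

S(f_1,h_4): leading monomials are coprime, so the S-polynomial reduces to 0 (Buchberger's first criterion).
S(f_2,h_4): leading monomials are coprime, so the S-polynomial reduces to 0 (Buchberger's first criterion).
S(f_3,h_4): lcm = ab. S = -2a - b^{2} - 3b + 10.
  leading term a: subtract (\tfrac{1}{2})·f_2 from -2a - b^{2} - 3b + 10 → -b^{2} - 3b + 4
  leading term b^{2}: subtract (\tfrac{1}{2}b)·h_4 from -b^{2} - 3b + 4 → -4b + 4
  leading term b: subtract (2)·h_4 from -4b + 4 → 0
  remainder 0.

Every S-polynomial of the final basis reduces to 0, so we have a Gröbner basis.
Inter-reduce: drop elements whose leading term is divisible by another's, tail-reduce, and make monic.
Reduced Gröbner basis: {a - 3, b - 1}.

Elimination: the polynomial b - 1 lies in the elimination ideal for b, so b ∈ {1}. For each such b, the remaining basis elements (now univariate) give the rest of the solution.
  b = 1: the earlier basis element becomes a - 3 = 0, giving a = 3 — point (3, 1).
Substituting each solution back into the original system confirms all equations vanish.

{(3, 1)}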